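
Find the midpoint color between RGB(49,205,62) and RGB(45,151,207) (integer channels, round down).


Midpoint: each channel = ⌊(C₁+C₂)/2⌋
R: ⌊(49+45)/2⌋ = 47
G: ⌊(205+151)/2⌋ = 178
B: ⌊(62+207)/2⌋ = 134
= RGB(47, 178, 134)


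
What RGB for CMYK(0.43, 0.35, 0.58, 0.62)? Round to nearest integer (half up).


R = 255 × (1-C) × (1-K) = 255 × 0.57 × 0.38 = 55.233 → 55
G = 255 × (1-M) × (1-K) = 255 × 0.65 × 0.38 = 62.985 → 63
B = 255 × (1-Y) × (1-K) = 255 × 0.42 × 0.38 = 40.698 → 41
= RGB(55, 63, 41)


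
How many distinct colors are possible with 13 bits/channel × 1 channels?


Total bits = 13 bits/channel × 1 channels = 13 bits
Distinct colors = 2^13
= 8,192 colors


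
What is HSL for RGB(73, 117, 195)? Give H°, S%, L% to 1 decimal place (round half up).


Normalize: R'=73/255≈0.2863, G'=117/255≈0.4588, B'=195/255≈0.7647
Max=195/255, Min=73/255, Δ=Max-Min=122/255
L = (Max+Min)/2 = (195+73)/510 = 268/510 = 0.52549… → L = 52.5%
L > 0.5 → S = Δ/(2-Max-Min) = 122/(510-195-73) = 122/242 = 0.50413… → S = 50.4%
(the 1/255 factors cancel in S and H, so raw channel differences can be used)
Max is B' → H = 60 × ((R-G)/Δ + 4) = 60 × ((73-117)/122 + 4)
  -44/122 + 4 = -0.3606… + 4 = 3.6393…
  H = 60 × 3.6393… = 218.360…° → H = 218.4°
= HSL(218.4°, 50.4%, 52.5%)


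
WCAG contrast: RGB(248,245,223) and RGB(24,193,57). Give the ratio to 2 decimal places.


Linearize each sRGB channel c=v/255: c/12.92 if c ≤ 0.04045 else ((c+0.055)/1.055)^2.4
L = 0.2126×R_lin + 0.7152×G_lin + 0.0722×B_lin
Color 1 (248,245,223):
  R=248: 248/255≈0.9725 > 0.04045 → ((0.9725+0.055)/1.055)^2.4 ≈ 0.93869
  G=245: 245/255≈0.9608 > 0.04045 → ((0.9608+0.055)/1.055)^2.4 ≈ 0.91310
  B=223: 223/255≈0.8745 > 0.04045 → ((0.8745+0.055)/1.055)^2.4 ≈ 0.73791
  L1 = 0.2126×0.93869 + 0.7152×0.91310 + 0.0722×0.73791 ≈ 0.90589
Color 2 (24,193,57):
  R=24: 24/255≈0.0941 > 0.04045 → ((0.0941+0.055)/1.055)^2.4 ≈ 0.00913
  G=193: 193/255≈0.7569 > 0.04045 → ((0.7569+0.055)/1.055)^2.4 ≈ 0.53328
  B=57: 57/255≈0.2235 > 0.04045 → ((0.2235+0.055)/1.055)^2.4 ≈ 0.04092
  L2 = 0.2126×0.00913 + 0.7152×0.53328 + 0.0722×0.04092 ≈ 0.38630
Lighter = 0.90589, Darker = 0.38630
Ratio = (L_lighter + 0.05) / (L_darker + 0.05)
Ratio = (0.90589 + 0.05) / (0.38630 + 0.05) = 0.95589 / 0.43630 ≈ 2.1909
Ratio ≈ 2.19:1


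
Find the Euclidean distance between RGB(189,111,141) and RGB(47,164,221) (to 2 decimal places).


d = √[(R₁-R₂)² + (G₁-G₂)² + (B₁-B₂)²]
d = √[(189-47)² + (111-164)² + (141-221)²]
d = √[20164 + 2809 + 6400]
d = √29373
d ≈ 171.39


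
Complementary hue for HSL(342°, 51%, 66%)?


Complement = opposite side of color wheel = hue + 180°
H' = (342 + 180) mod 360 = 162°
S and L unchanged.
= HSL(162°, 51%, 66%)


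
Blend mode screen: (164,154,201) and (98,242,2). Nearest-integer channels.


Screen: C = 255 - (255-A)×(255-B)/255, rounded to nearest integer
R: 255 - (255-164)×(255-98)/255 = 255 - 14287/255 ≈ 255 - 56.027 = 198.973 → 199
G: 255 - (255-154)×(255-242)/255 = 255 - 1313/255 ≈ 255 - 5.149 = 249.851 → 250
B: 255 - (255-201)×(255-2)/255 = 255 - 13662/255 ≈ 255 - 53.576 = 201.424 → 201
= RGB(199, 250, 201)


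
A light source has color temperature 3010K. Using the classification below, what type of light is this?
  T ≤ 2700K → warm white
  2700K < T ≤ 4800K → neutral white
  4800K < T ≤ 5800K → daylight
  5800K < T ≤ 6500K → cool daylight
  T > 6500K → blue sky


Temperature: 3010K
2700K < 3010K ≤ 4800K → neutral white
Classification: neutral white


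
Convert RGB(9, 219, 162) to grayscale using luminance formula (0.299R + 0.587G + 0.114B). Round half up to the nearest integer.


Gray = 0.299×R + 0.587×G + 0.114×B
Gray = 0.299×9 + 0.587×219 + 0.114×162
Gray = 2.691 + 128.553 + 18.468
Gray = 149.712 → round half up → 150
Gray = 150


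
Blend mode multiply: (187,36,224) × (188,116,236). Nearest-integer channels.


Multiply: C = A×B/255, rounded to nearest integer
R: 187×188/255 = 35156/255 ≈ 137.867 → 138
G: 36×116/255 = 4176/255 ≈ 16.376 → 16
B: 224×236/255 = 52864/255 ≈ 207.310 → 207
= RGB(138, 16, 207)


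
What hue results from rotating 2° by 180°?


New hue = (H + rotation) mod 360
New hue = (2 + 180) mod 360
= 182 mod 360
= 182°


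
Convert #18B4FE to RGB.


18 → 24 (R)
B4 → 180 (G)
FE → 254 (B)
= RGB(24, 180, 254)


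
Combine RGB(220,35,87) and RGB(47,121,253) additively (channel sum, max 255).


Additive: each channel = min(255, C₁+C₂)
R: 220+47 = 267 → 255
G: 35+121 = 156 → 156
B: 87+253 = 340 → 255
= RGB(255, 156, 255)


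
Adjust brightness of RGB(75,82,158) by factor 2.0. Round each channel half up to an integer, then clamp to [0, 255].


Multiply each channel by 2.0, round half up, clamp to [0, 255]
R: 75×2.0 = 150
G: 82×2.0 = 164
B: 158×2.0 = 316 → clamp → 255
= RGB(150, 164, 255)


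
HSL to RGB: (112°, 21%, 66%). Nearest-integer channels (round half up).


H=112°, S=0.21, L=0.66
C = (1-|2L-1|)×S = (1-|0.32|)×0.21 = 0.1428
H' = H/60 = 112/60 ≈ 1.8667; X = C×(1-|H' mod 2 - 1|) = 0.01904
m = L - C/2 = 0.66 - 0.0714 = 0.5886
Sector ⌊H'⌋ = 1 → (R',G',B') = (0.01904, 0.1428, 0.0)
RGB = ((R'+m)×255, (G'+m)×255, (B'+m)×255) = (154.9482, 186.507, 150.093)
Round half up → RGB(155, 187, 150)


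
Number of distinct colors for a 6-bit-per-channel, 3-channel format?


Total bits = 6 bits/channel × 3 channels = 18 bits
Distinct colors = 2^18
= 262,144 colors


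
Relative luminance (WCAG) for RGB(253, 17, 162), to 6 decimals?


Linearize each channel (sRGB transfer function): c = v/255; c_lin = c/12.92 if c ≤ 0.04045, else ((c+0.055)/1.055)^2.4
  R: 253/255 ≈ 0.992157 > 0.04045 → ((0.992157+0.055)/1.055)^2.4 ≈ 0.982251
  G: 17/255 ≈ 0.066667 > 0.04045 → ((0.066667+0.055)/1.055)^2.4 ≈ 0.005605
  B: 162/255 ≈ 0.635294 > 0.04045 → ((0.635294+0.055)/1.055)^2.4 ≈ 0.361307
R_lin = 0.982251, G_lin = 0.005605, B_lin = 0.361307
L = 0.2126×R + 0.7152×G + 0.0722×B
L = 0.2126×0.982251 + 0.7152×0.005605 + 0.0722×0.361307
L ≈ 0.238922


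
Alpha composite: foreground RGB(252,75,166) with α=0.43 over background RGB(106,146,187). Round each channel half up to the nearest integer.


C = α×F + (1-α)×B, with 1-α = 0.57
R: 0.43×252 + 0.57×106 = 108.36 + 60.42 = 168.78 → 169
G: 0.43×75 + 0.57×146 = 32.25 + 83.22 = 115.47 → 115
B: 0.43×166 + 0.57×187 = 71.38 + 106.59 = 177.97 → 178
= RGB(169, 115, 178)


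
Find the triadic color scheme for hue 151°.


Triadic: equally spaced at 120° intervals
H1 = 151°
H2 = (151 + 120) mod 360 = 271°
H3 = (151 + 240) mod 360 = 31°
Triadic = 151°, 271°, 31°


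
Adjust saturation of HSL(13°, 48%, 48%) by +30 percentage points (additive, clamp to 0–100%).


Original S = 48%
Adjustment = +30 percentage points
New S = 48 + (30) = 78
Clamp to [0, 100] → 78
= HSL(13°, 78%, 48%)


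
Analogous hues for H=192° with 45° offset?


Base hue: 192°
Left analog: (192 - 45) mod 360 = 147°
Right analog: (192 + 45) mod 360 = 237°
Analogous hues = 147° and 237°


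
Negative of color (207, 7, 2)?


Invert: (255-R, 255-G, 255-B)
R: 255-207 = 48
G: 255-7 = 248
B: 255-2 = 253
= RGB(48, 248, 253)


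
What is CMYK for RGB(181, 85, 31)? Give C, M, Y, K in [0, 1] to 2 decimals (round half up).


R'=181/255≈0.7098, G'=85/255≈0.3333, B'=31/255≈0.1216
K = 1 - max(R',G',B') = 1 - 181/255 = 74/255 = 0.29019… → 0.29
(1-R'-K)/(1-K) simplifies to (max-R)/max with max = 181:
C = (181-181)/181 = 0/181 = 0 → 0.00
M = (181-85)/181 = 96/181 = 0.53038… → 0.53
Y = (181-31)/181 = 150/181 = 0.82872… → 0.83
= CMYK(0.00, 0.53, 0.83, 0.29)


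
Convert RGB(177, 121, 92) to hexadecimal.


R = 177 → B1 (hex)
G = 121 → 79 (hex)
B = 92 → 5C (hex)
Hex = #B1795C


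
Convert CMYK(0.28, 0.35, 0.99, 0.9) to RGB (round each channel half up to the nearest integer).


R = 255 × (1-C) × (1-K) = 255 × 0.72 × 0.10 = 18.36 → 18
G = 255 × (1-M) × (1-K) = 255 × 0.65 × 0.10 = 16.575 → 17
B = 255 × (1-Y) × (1-K) = 255 × 0.01 × 0.10 = 0.255 → 0
= RGB(18, 17, 0)


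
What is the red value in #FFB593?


Color: #FFB593
R = FF = 255
G = B5 = 181
B = 93 = 147
Red = 255


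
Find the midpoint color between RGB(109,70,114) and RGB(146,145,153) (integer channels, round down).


Midpoint: each channel = ⌊(C₁+C₂)/2⌋
R: ⌊(109+146)/2⌋ = 127
G: ⌊(70+145)/2⌋ = 107
B: ⌊(114+153)/2⌋ = 133
= RGB(127, 107, 133)


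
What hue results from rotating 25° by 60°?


New hue = (H + rotation) mod 360
New hue = (25 + 60) mod 360
= 85 mod 360
= 85°


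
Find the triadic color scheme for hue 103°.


Triadic: equally spaced at 120° intervals
H1 = 103°
H2 = (103 + 120) mod 360 = 223°
H3 = (103 + 240) mod 360 = 343°
Triadic = 103°, 223°, 343°


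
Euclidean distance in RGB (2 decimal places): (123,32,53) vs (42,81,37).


d = √[(R₁-R₂)² + (G₁-G₂)² + (B₁-B₂)²]
d = √[(123-42)² + (32-81)² + (53-37)²]
d = √[6561 + 2401 + 256]
d = √9218
d ≈ 96.01


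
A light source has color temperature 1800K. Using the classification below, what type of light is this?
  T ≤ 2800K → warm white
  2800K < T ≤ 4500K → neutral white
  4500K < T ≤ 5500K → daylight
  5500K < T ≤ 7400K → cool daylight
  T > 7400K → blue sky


Temperature: 1800K
1800K ≤ 2800K → warm white
Classification: warm white


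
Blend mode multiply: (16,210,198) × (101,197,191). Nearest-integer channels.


Multiply: C = A×B/255, rounded to nearest integer
R: 16×101/255 = 1616/255 ≈ 6.337 → 6
G: 210×197/255 = 41370/255 ≈ 162.235 → 162
B: 198×191/255 = 37818/255 ≈ 148.306 → 148
= RGB(6, 162, 148)


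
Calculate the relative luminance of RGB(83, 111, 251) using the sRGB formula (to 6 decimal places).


Linearize each channel (sRGB transfer function): c = v/255; c_lin = c/12.92 if c ≤ 0.04045, else ((c+0.055)/1.055)^2.4
  R: 83/255 ≈ 0.325490 > 0.04045 → ((0.325490+0.055)/1.055)^2.4 ≈ 0.086500
  G: 111/255 ≈ 0.435294 > 0.04045 → ((0.435294+0.055)/1.055)^2.4 ≈ 0.158961
  B: 251/255 ≈ 0.984314 > 0.04045 → ((0.984314+0.055)/1.055)^2.4 ≈ 0.964686
R_lin = 0.086500, G_lin = 0.158961, B_lin = 0.964686
L = 0.2126×R + 0.7152×G + 0.0722×B
L = 0.2126×0.086500 + 0.7152×0.158961 + 0.0722×0.964686
L ≈ 0.201729


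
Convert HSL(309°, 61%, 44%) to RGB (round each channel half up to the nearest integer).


H=309°, S=0.61, L=0.44
C = (1-|2L-1|)×S = (1-|-0.12|)×0.61 = 0.5368
H' = H/60 = 309/60 ≈ 5.1500; X = C×(1-|H' mod 2 - 1|) = 0.45628
m = L - C/2 = 0.44 - 0.2684 = 0.1716
Sector ⌊H'⌋ = 5 → (R',G',B') = (0.5368, 0.0, 0.45628)
RGB = ((R'+m)×255, (G'+m)×255, (B'+m)×255) = (180.642, 43.758, 160.1094)
Round half up → RGB(181, 44, 160)


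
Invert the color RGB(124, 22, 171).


Invert: (255-R, 255-G, 255-B)
R: 255-124 = 131
G: 255-22 = 233
B: 255-171 = 84
= RGB(131, 233, 84)


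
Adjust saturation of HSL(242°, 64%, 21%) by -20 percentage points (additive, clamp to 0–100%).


Original S = 64%
Adjustment = -20 percentage points
New S = 64 + (-20) = 44
Clamp to [0, 100] → 44
= HSL(242°, 44%, 21%)


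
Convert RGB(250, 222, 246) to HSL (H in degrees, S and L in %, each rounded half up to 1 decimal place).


Normalize: R'=250/255≈0.9804, G'=222/255≈0.8706, B'=246/255≈0.9647
Max=250/255, Min=222/255, Δ=Max-Min=28/255
L = (Max+Min)/2 = (250+222)/510 = 472/510 = 0.92549… → L = 92.5%
L > 0.5 → S = Δ/(2-Max-Min) = 28/(510-250-222) = 28/38 = 0.73684… → S = 73.7%
(the 1/255 factors cancel in S and H, so raw channel differences can be used)
Max is R' → H = 60 × (((G-B)/Δ) mod 6) = 60 × (((222-246)/28) mod 6)
  (-24)/28 = -0.8571…; negative, so add 6 → 5.1428…
  H = 60 × 5.1428… = 308.571…° → H = 308.6°
= HSL(308.6°, 73.7%, 92.5%)


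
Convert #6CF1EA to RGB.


6C → 108 (R)
F1 → 241 (G)
EA → 234 (B)
= RGB(108, 241, 234)


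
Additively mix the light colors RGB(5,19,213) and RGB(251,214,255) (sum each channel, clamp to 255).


Additive: each channel = min(255, C₁+C₂)
R: 5+251 = 256 → 255
G: 19+214 = 233 → 233
B: 213+255 = 468 → 255
= RGB(255, 233, 255)


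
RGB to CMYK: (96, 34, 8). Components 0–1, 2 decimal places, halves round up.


R'=96/255≈0.3765, G'=34/255≈0.1333, B'=8/255≈0.0314
K = 1 - max(R',G',B') = 1 - 96/255 = 159/255 = 0.62352… → 0.62
(1-R'-K)/(1-K) simplifies to (max-R)/max with max = 96:
C = (96-96)/96 = 0/96 = 0 → 0.00
M = (96-34)/96 = 62/96 = 0.64583… → 0.65
Y = (96-8)/96 = 88/96 = 0.91666… → 0.92
= CMYK(0.00, 0.65, 0.92, 0.62)


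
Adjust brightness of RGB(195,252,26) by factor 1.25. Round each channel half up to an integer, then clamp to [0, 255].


Multiply each channel by 1.25, round half up, clamp to [0, 255]
R: 195×1.25 = 243.75 → round → 244
G: 252×1.25 = 315 → clamp → 255
B: 26×1.25 = 32.5 → round → 33
= RGB(244, 255, 33)


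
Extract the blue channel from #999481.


Color: #999481
R = 99 = 153
G = 94 = 148
B = 81 = 129
Blue = 129


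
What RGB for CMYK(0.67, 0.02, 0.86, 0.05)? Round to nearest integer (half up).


R = 255 × (1-C) × (1-K) = 255 × 0.33 × 0.95 = 79.9425 → 80
G = 255 × (1-M) × (1-K) = 255 × 0.98 × 0.95 = 237.405 → 237
B = 255 × (1-Y) × (1-K) = 255 × 0.14 × 0.95 = 33.915 → 34
= RGB(80, 237, 34)


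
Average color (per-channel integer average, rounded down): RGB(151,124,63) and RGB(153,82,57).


Midpoint: each channel = ⌊(C₁+C₂)/2⌋
R: ⌊(151+153)/2⌋ = 152
G: ⌊(124+82)/2⌋ = 103
B: ⌊(63+57)/2⌋ = 60
= RGB(152, 103, 60)


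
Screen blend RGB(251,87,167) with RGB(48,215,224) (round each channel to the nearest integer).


Screen: C = 255 - (255-A)×(255-B)/255, rounded to nearest integer
R: 255 - (255-251)×(255-48)/255 = 255 - 828/255 ≈ 255 - 3.247 = 251.753 → 252
G: 255 - (255-87)×(255-215)/255 = 255 - 6720/255 ≈ 255 - 26.353 = 228.647 → 229
B: 255 - (255-167)×(255-224)/255 = 255 - 2728/255 ≈ 255 - 10.698 = 244.302 → 244
= RGB(252, 229, 244)


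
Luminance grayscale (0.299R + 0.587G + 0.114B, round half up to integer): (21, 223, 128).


Gray = 0.299×R + 0.587×G + 0.114×B
Gray = 0.299×21 + 0.587×223 + 0.114×128
Gray = 6.279 + 130.901 + 14.592
Gray = 151.772 → round half up → 152
Gray = 152


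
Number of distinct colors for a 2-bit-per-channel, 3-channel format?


Total bits = 2 bits/channel × 3 channels = 6 bits
Distinct colors = 2^6
= 64 colors


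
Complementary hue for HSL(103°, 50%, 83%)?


Complement = opposite side of color wheel = hue + 180°
H' = (103 + 180) mod 360 = 283°
S and L unchanged.
= HSL(283°, 50%, 83%)


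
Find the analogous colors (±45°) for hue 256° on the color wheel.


Base hue: 256°
Left analog: (256 - 45) mod 360 = 211°
Right analog: (256 + 45) mod 360 = 301°
Analogous hues = 211° and 301°


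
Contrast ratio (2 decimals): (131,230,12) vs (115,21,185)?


Linearize each sRGB channel c=v/255: c/12.92 if c ≤ 0.04045 else ((c+0.055)/1.055)^2.4
L = 0.2126×R_lin + 0.7152×G_lin + 0.0722×B_lin
Color 1 (131,230,12):
  R=131: 131/255≈0.5137 > 0.04045 → ((0.5137+0.055)/1.055)^2.4 ≈ 0.22697
  G=230: 230/255≈0.9020 > 0.04045 → ((0.9020+0.055)/1.055)^2.4 ≈ 0.79130
  B=12: 12/255≈0.0471 > 0.04045 → ((0.0471+0.055)/1.055)^2.4 ≈ 0.00368
  L1 = 0.2126×0.22697 + 0.7152×0.79130 + 0.0722×0.00368 ≈ 0.61445
Color 2 (115,21,185):
  R=115: 115/255≈0.4510 > 0.04045 → ((0.4510+0.055)/1.055)^2.4 ≈ 0.17144
  G=21: 21/255≈0.0824 > 0.04045 → ((0.0824+0.055)/1.055)^2.4 ≈ 0.00750
  B=185: 185/255≈0.7255 > 0.04045 → ((0.7255+0.055)/1.055)^2.4 ≈ 0.48515
  L2 = 0.2126×0.17144 + 0.7152×0.00750 + 0.0722×0.48515 ≈ 0.07684
Lighter = 0.61445, Darker = 0.07684
Ratio = (L_lighter + 0.05) / (L_darker + 0.05)
Ratio = (0.61445 + 0.05) / (0.07684 + 0.05) = 0.66445 / 0.12684 ≈ 5.2385
Ratio ≈ 5.24:1


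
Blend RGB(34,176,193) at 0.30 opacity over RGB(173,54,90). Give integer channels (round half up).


C = α×F + (1-α)×B, with 1-α = 0.70
R: 0.30×34 + 0.70×173 = 10.20 + 121.10 = 131.30 → 131
G: 0.30×176 + 0.70×54 = 52.80 + 37.80 = 90.60 → 91
B: 0.30×193 + 0.70×90 = 57.90 + 63.00 = 120.90 → 121
= RGB(131, 91, 121)


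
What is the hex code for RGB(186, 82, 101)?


R = 186 → BA (hex)
G = 82 → 52 (hex)
B = 101 → 65 (hex)
Hex = #BA5265


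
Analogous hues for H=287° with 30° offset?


Base hue: 287°
Left analog: (287 - 30) mod 360 = 257°
Right analog: (287 + 30) mod 360 = 317°
Analogous hues = 257° and 317°


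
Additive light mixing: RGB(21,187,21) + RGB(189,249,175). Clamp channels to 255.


Additive: each channel = min(255, C₁+C₂)
R: 21+189 = 210 → 210
G: 187+249 = 436 → 255
B: 21+175 = 196 → 196
= RGB(210, 255, 196)


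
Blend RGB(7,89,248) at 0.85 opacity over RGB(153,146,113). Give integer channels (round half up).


C = α×F + (1-α)×B, with 1-α = 0.15
R: 0.85×7 + 0.15×153 = 5.95 + 22.95 = 28.90 → 29
G: 0.85×89 + 0.15×146 = 75.65 + 21.90 = 97.55 → 98
B: 0.85×248 + 0.15×113 = 210.80 + 16.95 = 227.75 → 228
= RGB(29, 98, 228)


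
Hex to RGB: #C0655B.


C0 → 192 (R)
65 → 101 (G)
5B → 91 (B)
= RGB(192, 101, 91)


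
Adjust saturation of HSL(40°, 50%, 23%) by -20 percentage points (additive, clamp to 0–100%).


Original S = 50%
Adjustment = -20 percentage points
New S = 50 + (-20) = 30
Clamp to [0, 100] → 30
= HSL(40°, 30%, 23%)


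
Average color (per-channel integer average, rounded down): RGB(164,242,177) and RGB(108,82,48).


Midpoint: each channel = ⌊(C₁+C₂)/2⌋
R: ⌊(164+108)/2⌋ = 136
G: ⌊(242+82)/2⌋ = 162
B: ⌊(177+48)/2⌋ = 112
= RGB(136, 162, 112)


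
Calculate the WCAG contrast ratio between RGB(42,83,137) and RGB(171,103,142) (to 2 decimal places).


Linearize each sRGB channel c=v/255: c/12.92 if c ≤ 0.04045 else ((c+0.055)/1.055)^2.4
L = 0.2126×R_lin + 0.7152×G_lin + 0.0722×B_lin
Color 1 (42,83,137):
  R=42: 42/255≈0.1647 > 0.04045 → ((0.1647+0.055)/1.055)^2.4 ≈ 0.02315
  G=83: 83/255≈0.3255 > 0.04045 → ((0.3255+0.055)/1.055)^2.4 ≈ 0.08650
  B=137: 137/255≈0.5373 > 0.04045 → ((0.5373+0.055)/1.055)^2.4 ≈ 0.25016
  L1 = 0.2126×0.02315 + 0.7152×0.08650 + 0.0722×0.25016 ≈ 0.08485
Color 2 (171,103,142):
  R=171: 171/255≈0.6706 > 0.04045 → ((0.6706+0.055)/1.055)^2.4 ≈ 0.40724
  G=103: 103/255≈0.4039 > 0.04045 → ((0.4039+0.055)/1.055)^2.4 ≈ 0.13563
  B=142: 142/255≈0.5569 > 0.04045 → ((0.5569+0.055)/1.055)^2.4 ≈ 0.27050
  L2 = 0.2126×0.40724 + 0.7152×0.13563 + 0.0722×0.27050 ≈ 0.20311
Lighter = 0.20311, Darker = 0.08485
Ratio = (L_lighter + 0.05) / (L_darker + 0.05)
Ratio = (0.20311 + 0.05) / (0.08485 + 0.05) = 0.25311 / 0.13485 ≈ 1.8770
Ratio ≈ 1.88:1


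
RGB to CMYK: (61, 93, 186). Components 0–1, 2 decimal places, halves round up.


R'=61/255≈0.2392, G'=93/255≈0.3647, B'=186/255≈0.7294
K = 1 - max(R',G',B') = 1 - 186/255 = 69/255 = 0.27058… → 0.27
(1-R'-K)/(1-K) simplifies to (max-R)/max with max = 186:
C = (186-61)/186 = 125/186 = 0.67204… → 0.67
M = (186-93)/186 = 93/186 = 0.5 → 0.50
Y = (186-186)/186 = 0/186 = 0 → 0.00
= CMYK(0.67, 0.50, 0.00, 0.27)


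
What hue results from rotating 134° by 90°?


New hue = (H + rotation) mod 360
New hue = (134 + 90) mod 360
= 224 mod 360
= 224°


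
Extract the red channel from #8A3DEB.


Color: #8A3DEB
R = 8A = 138
G = 3D = 61
B = EB = 235
Red = 138


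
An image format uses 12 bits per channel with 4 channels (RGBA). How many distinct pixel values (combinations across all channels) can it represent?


Total bits = 12 bits/channel × 4 channels = 48 bits
Distinct pixel values = 2^48
= 281,474,976,710,656 pixel values


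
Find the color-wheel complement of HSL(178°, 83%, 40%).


Complement = opposite side of color wheel = hue + 180°
H' = (178 + 180) mod 360 = 358°
S and L unchanged.
= HSL(358°, 83%, 40%)


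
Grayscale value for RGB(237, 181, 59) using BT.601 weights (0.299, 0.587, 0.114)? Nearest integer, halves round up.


Gray = 0.299×R + 0.587×G + 0.114×B
Gray = 0.299×237 + 0.587×181 + 0.114×59
Gray = 70.863 + 106.247 + 6.726
Gray = 183.836 → round half up → 184
Gray = 184


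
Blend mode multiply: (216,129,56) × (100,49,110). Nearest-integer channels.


Multiply: C = A×B/255, rounded to nearest integer
R: 216×100/255 = 21600/255 ≈ 84.706 → 85
G: 129×49/255 = 6321/255 ≈ 24.788 → 25
B: 56×110/255 = 6160/255 ≈ 24.157 → 24
= RGB(85, 25, 24)


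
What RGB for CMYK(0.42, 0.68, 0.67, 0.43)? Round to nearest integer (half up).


R = 255 × (1-C) × (1-K) = 255 × 0.58 × 0.57 = 84.303 → 84
G = 255 × (1-M) × (1-K) = 255 × 0.32 × 0.57 = 46.512 → 47
B = 255 × (1-Y) × (1-K) = 255 × 0.33 × 0.57 = 47.9655 → 48
= RGB(84, 47, 48)


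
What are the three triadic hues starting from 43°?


Triadic: equally spaced at 120° intervals
H1 = 43°
H2 = (43 + 120) mod 360 = 163°
H3 = (43 + 240) mod 360 = 283°
Triadic = 43°, 163°, 283°


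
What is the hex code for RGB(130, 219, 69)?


R = 130 → 82 (hex)
G = 219 → DB (hex)
B = 69 → 45 (hex)
Hex = #82DB45


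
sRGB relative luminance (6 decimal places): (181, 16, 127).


Linearize each channel (sRGB transfer function): c = v/255; c_lin = c/12.92 if c ≤ 0.04045, else ((c+0.055)/1.055)^2.4
  R: 181/255 ≈ 0.709804 > 0.04045 → ((0.709804+0.055)/1.055)^2.4 ≈ 0.462077
  G: 16/255 ≈ 0.062745 > 0.04045 → ((0.062745+0.055)/1.055)^2.4 ≈ 0.005182
  B: 127/255 ≈ 0.498039 > 0.04045 → ((0.498039+0.055)/1.055)^2.4 ≈ 0.212231
R_lin = 0.462077, G_lin = 0.005182, B_lin = 0.212231
L = 0.2126×R + 0.7152×G + 0.0722×B
L = 0.2126×0.462077 + 0.7152×0.005182 + 0.0722×0.212231
L ≈ 0.117266


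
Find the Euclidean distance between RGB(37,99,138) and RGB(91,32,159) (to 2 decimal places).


d = √[(R₁-R₂)² + (G₁-G₂)² + (B₁-B₂)²]
d = √[(37-91)² + (99-32)² + (138-159)²]
d = √[2916 + 4489 + 441]
d = √7846
d ≈ 88.58


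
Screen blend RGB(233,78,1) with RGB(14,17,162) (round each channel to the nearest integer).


Screen: C = 255 - (255-A)×(255-B)/255, rounded to nearest integer
R: 255 - (255-233)×(255-14)/255 = 255 - 5302/255 ≈ 255 - 20.792 = 234.208 → 234
G: 255 - (255-78)×(255-17)/255 = 255 - 42126/255 ≈ 255 - 165.200 = 89.800 → 90
B: 255 - (255-1)×(255-162)/255 = 255 - 23622/255 ≈ 255 - 92.635 = 162.365 → 162
= RGB(234, 90, 162)


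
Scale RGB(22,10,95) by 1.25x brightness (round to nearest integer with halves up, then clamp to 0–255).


Multiply each channel by 1.25, round half up, clamp to [0, 255]
R: 22×1.25 = 27.5 → round → 28
G: 10×1.25 = 12.5 → round → 13
B: 95×1.25 = 118.75 → round → 119
= RGB(28, 13, 119)


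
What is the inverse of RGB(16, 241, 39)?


Invert: (255-R, 255-G, 255-B)
R: 255-16 = 239
G: 255-241 = 14
B: 255-39 = 216
= RGB(239, 14, 216)


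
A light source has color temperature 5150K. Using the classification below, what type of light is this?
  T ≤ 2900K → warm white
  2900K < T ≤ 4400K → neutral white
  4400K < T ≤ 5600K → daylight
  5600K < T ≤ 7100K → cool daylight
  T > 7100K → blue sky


Temperature: 5150K
4400K < 5150K ≤ 5600K → daylight
Classification: daylight


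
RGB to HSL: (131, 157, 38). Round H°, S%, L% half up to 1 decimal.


Normalize: R'=131/255≈0.5137, G'=157/255≈0.6157, B'=38/255≈0.1490
Max=157/255, Min=38/255, Δ=Max-Min=119/255
L = (Max+Min)/2 = (157+38)/510 = 195/510 = 0.38235… → L = 38.2%
L ≤ 0.5 → S = Δ/(Max+Min) = 119/(157+38) = 119/195 = 0.61025… → S = 61.0%
(the 1/255 factors cancel in S and H, so raw channel differences can be used)
Max is G' → H = 60 × ((B-R)/Δ + 2) = 60 × ((38-131)/119 + 2)
  -93/119 + 2 = -0.7815… + 2 = 1.2184…
  H = 60 × 1.2184… = 73.109…° → H = 73.1°
= HSL(73.1°, 61.0%, 38.2%)


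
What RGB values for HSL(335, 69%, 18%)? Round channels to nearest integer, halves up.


H=335°, S=0.69, L=0.18
C = (1-|2L-1|)×S = (1-|-0.64|)×0.69 = 0.2484
H' = H/60 = 335/60 ≈ 5.5833; X = C×(1-|H' mod 2 - 1|) = 0.1035
m = L - C/2 = 0.18 - 0.1242 = 0.0558
Sector ⌊H'⌋ = 5 → (R',G',B') = (0.2484, 0.0, 0.1035)
RGB = ((R'+m)×255, (G'+m)×255, (B'+m)×255) = (77.571, 14.229, 40.6215)
Round half up → RGB(78, 14, 41)


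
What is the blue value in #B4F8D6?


Color: #B4F8D6
R = B4 = 180
G = F8 = 248
B = D6 = 214
Blue = 214


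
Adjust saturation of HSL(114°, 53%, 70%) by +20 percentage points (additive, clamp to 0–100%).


Original S = 53%
Adjustment = +20 percentage points
New S = 53 + (20) = 73
Clamp to [0, 100] → 73
= HSL(114°, 73%, 70%)


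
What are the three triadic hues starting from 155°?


Triadic: equally spaced at 120° intervals
H1 = 155°
H2 = (155 + 120) mod 360 = 275°
H3 = (155 + 240) mod 360 = 35°
Triadic = 155°, 275°, 35°


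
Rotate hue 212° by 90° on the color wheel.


New hue = (H + rotation) mod 360
New hue = (212 + 90) mod 360
= 302 mod 360
= 302°


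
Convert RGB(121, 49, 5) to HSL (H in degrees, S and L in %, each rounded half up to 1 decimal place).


Normalize: R'=121/255≈0.4745, G'=49/255≈0.1922, B'=5/255≈0.0196
Max=121/255, Min=5/255, Δ=Max-Min=116/255
L = (Max+Min)/2 = (121+5)/510 = 126/510 = 0.24705… → L = 24.7%
L ≤ 0.5 → S = Δ/(Max+Min) = 116/(121+5) = 116/126 = 0.92063… → S = 92.1%
(the 1/255 factors cancel in S and H, so raw channel differences can be used)
Max is R' → H = 60 × (((G-B)/Δ) mod 6) = 60 × (((49-5)/116) mod 6)
  44/116 = 0.3793…
  H = 60 × 0.3793… = 22.758…° → H = 22.8°
= HSL(22.8°, 92.1%, 24.7%)


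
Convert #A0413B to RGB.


A0 → 160 (R)
41 → 65 (G)
3B → 59 (B)
= RGB(160, 65, 59)


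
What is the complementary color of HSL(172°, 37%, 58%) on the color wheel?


Complement = opposite side of color wheel = hue + 180°
H' = (172 + 180) mod 360 = 352°
S and L unchanged.
= HSL(352°, 37%, 58%)


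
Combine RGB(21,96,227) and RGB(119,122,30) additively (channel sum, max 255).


Additive: each channel = min(255, C₁+C₂)
R: 21+119 = 140 → 140
G: 96+122 = 218 → 218
B: 227+30 = 257 → 255
= RGB(140, 218, 255)


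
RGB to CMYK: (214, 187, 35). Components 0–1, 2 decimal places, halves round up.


R'=214/255≈0.8392, G'=187/255≈0.7333, B'=35/255≈0.1373
K = 1 - max(R',G',B') = 1 - 214/255 = 41/255 = 0.16078… → 0.16
(1-R'-K)/(1-K) simplifies to (max-R)/max with max = 214:
C = (214-214)/214 = 0/214 = 0 → 0.00
M = (214-187)/214 = 27/214 = 0.12616… → 0.13
Y = (214-35)/214 = 179/214 = 0.83644… → 0.84
= CMYK(0.00, 0.13, 0.84, 0.16)


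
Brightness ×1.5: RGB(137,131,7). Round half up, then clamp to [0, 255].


Multiply each channel by 1.5, round half up, clamp to [0, 255]
R: 137×1.5 = 205.5 → round → 206
G: 131×1.5 = 196.5 → round → 197
B: 7×1.5 = 10.5 → round → 11
= RGB(206, 197, 11)


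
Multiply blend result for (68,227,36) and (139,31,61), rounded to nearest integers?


Multiply: C = A×B/255, rounded to nearest integer
R: 68×139/255 = 9452/255 ≈ 37.067 → 37
G: 227×31/255 = 7037/255 ≈ 27.596 → 28
B: 36×61/255 = 2196/255 ≈ 8.612 → 9
= RGB(37, 28, 9)


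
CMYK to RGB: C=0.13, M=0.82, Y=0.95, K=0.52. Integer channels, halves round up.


R = 255 × (1-C) × (1-K) = 255 × 0.87 × 0.48 = 106.488 → 106
G = 255 × (1-M) × (1-K) = 255 × 0.18 × 0.48 = 22.032 → 22
B = 255 × (1-Y) × (1-K) = 255 × 0.05 × 0.48 = 6.12 → 6
= RGB(106, 22, 6)


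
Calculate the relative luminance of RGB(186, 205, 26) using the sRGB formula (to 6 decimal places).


Linearize each channel (sRGB transfer function): c = v/255; c_lin = c/12.92 if c ≤ 0.04045, else ((c+0.055)/1.055)^2.4
  R: 186/255 ≈ 0.729412 > 0.04045 → ((0.729412+0.055)/1.055)^2.4 ≈ 0.491021
  G: 205/255 ≈ 0.803922 > 0.04045 → ((0.803922+0.055)/1.055)^2.4 ≈ 0.610496
  B: 26/255 ≈ 0.101961 > 0.04045 → ((0.101961+0.055)/1.055)^2.4 ≈ 0.010330
R_lin = 0.491021, G_lin = 0.610496, B_lin = 0.010330
L = 0.2126×R + 0.7152×G + 0.0722×B
L = 0.2126×0.491021 + 0.7152×0.610496 + 0.0722×0.010330
L ≈ 0.541763


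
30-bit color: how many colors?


Colors = 2^bits = 2^30
= 1,073,741,824 colors


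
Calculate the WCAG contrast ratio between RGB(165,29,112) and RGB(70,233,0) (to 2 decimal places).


Linearize each sRGB channel c=v/255: c/12.92 if c ≤ 0.04045 else ((c+0.055)/1.055)^2.4
L = 0.2126×R_lin + 0.7152×G_lin + 0.0722×B_lin
Color 1 (165,29,112):
  R=165: 165/255≈0.6471 > 0.04045 → ((0.6471+0.055)/1.055)^2.4 ≈ 0.37626
  G=29: 29/255≈0.1137 > 0.04045 → ((0.1137+0.055)/1.055)^2.4 ≈ 0.01229
  B=112: 112/255≈0.4392 > 0.04045 → ((0.4392+0.055)/1.055)^2.4 ≈ 0.16203
  L1 = 0.2126×0.37626 + 0.7152×0.01229 + 0.0722×0.16203 ≈ 0.10048
Color 2 (70,233,0):
  R=70: 70/255≈0.2745 > 0.04045 → ((0.2745+0.055)/1.055)^2.4 ≈ 0.06125
  G=233: 233/255≈0.9137 > 0.04045 → ((0.9137+0.055)/1.055)^2.4 ≈ 0.81485
  B=0: 0/255≈0.0000 ≤ 0.04045 → 0.0000/12.92 ≈ 0.00000
  L2 = 0.2126×0.06125 + 0.7152×0.81485 + 0.0722×0.00000 ≈ 0.59580
Lighter = 0.59580, Darker = 0.10048
Ratio = (L_lighter + 0.05) / (L_darker + 0.05)
Ratio = (0.59580 + 0.05) / (0.10048 + 0.05) = 0.64580 / 0.15048 ≈ 4.2916
Ratio ≈ 4.29:1


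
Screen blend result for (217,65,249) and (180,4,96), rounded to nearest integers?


Screen: C = 255 - (255-A)×(255-B)/255, rounded to nearest integer
R: 255 - (255-217)×(255-180)/255 = 255 - 2850/255 ≈ 255 - 11.176 = 243.824 → 244
G: 255 - (255-65)×(255-4)/255 = 255 - 47690/255 ≈ 255 - 187.020 = 67.980 → 68
B: 255 - (255-249)×(255-96)/255 = 255 - 954/255 ≈ 255 - 3.741 = 251.259 → 251
= RGB(244, 68, 251)


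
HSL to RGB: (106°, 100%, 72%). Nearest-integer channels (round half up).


H=106°, S=1.00, L=0.72
C = (1-|2L-1|)×S = (1-|0.44|)×1.00 = 0.56
H' = H/60 = 106/60 ≈ 1.7667; X = C×(1-|H' mod 2 - 1|) ≈ 0.1307
m = L - C/2 = 0.72 - 0.28 = 0.44
Sector ⌊H'⌋ = 1 → (R',G',B') = (≈0.1307, 0.56, 0.0)
RGB = ((R'+m)×255, (G'+m)×255, (B'+m)×255) = (145.52, 255.0, 112.2)
Round half up → RGB(146, 255, 112)


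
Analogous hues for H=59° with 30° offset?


Base hue: 59°
Left analog: (59 - 30) mod 360 = 29°
Right analog: (59 + 30) mod 360 = 89°
Analogous hues = 29° and 89°


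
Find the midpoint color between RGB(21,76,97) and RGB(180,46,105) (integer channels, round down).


Midpoint: each channel = ⌊(C₁+C₂)/2⌋
R: ⌊(21+180)/2⌋ = 100
G: ⌊(76+46)/2⌋ = 61
B: ⌊(97+105)/2⌋ = 101
= RGB(100, 61, 101)


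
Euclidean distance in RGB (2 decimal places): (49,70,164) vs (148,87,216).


d = √[(R₁-R₂)² + (G₁-G₂)² + (B₁-B₂)²]
d = √[(49-148)² + (70-87)² + (164-216)²]
d = √[9801 + 289 + 2704]
d = √12794
d ≈ 113.11


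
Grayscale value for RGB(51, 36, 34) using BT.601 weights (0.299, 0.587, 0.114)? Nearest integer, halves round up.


Gray = 0.299×R + 0.587×G + 0.114×B
Gray = 0.299×51 + 0.587×36 + 0.114×34
Gray = 15.249 + 21.132 + 3.876
Gray = 40.257 → round half up → 40
Gray = 40


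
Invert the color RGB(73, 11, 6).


Invert: (255-R, 255-G, 255-B)
R: 255-73 = 182
G: 255-11 = 244
B: 255-6 = 249
= RGB(182, 244, 249)


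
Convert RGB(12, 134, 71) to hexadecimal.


R = 12 → 0C (hex)
G = 134 → 86 (hex)
B = 71 → 47 (hex)
Hex = #0C8647


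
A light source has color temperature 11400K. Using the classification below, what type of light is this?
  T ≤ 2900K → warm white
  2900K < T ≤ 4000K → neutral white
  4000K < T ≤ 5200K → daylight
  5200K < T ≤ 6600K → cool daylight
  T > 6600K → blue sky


Temperature: 11400K
11400K > 6600K → blue sky
Classification: blue sky


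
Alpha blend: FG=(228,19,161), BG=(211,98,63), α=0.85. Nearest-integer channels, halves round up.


C = α×F + (1-α)×B, with 1-α = 0.15
R: 0.85×228 + 0.15×211 = 193.80 + 31.65 = 225.45 → 225
G: 0.85×19 + 0.15×98 = 16.15 + 14.70 = 30.85 → 31
B: 0.85×161 + 0.15×63 = 136.85 + 9.45 = 146.30 → 146
= RGB(225, 31, 146)


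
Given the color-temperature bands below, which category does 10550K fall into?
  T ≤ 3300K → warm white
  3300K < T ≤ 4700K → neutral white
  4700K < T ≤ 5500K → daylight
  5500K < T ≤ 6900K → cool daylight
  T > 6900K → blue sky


Temperature: 10550K
10550K > 6900K → blue sky
Classification: blue sky


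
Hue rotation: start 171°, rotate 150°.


New hue = (H + rotation) mod 360
New hue = (171 + 150) mod 360
= 321 mod 360
= 321°


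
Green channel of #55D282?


Color: #55D282
R = 55 = 85
G = D2 = 210
B = 82 = 130
Green = 210


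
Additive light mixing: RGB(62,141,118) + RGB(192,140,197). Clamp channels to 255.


Additive: each channel = min(255, C₁+C₂)
R: 62+192 = 254 → 254
G: 141+140 = 281 → 255
B: 118+197 = 315 → 255
= RGB(254, 255, 255)


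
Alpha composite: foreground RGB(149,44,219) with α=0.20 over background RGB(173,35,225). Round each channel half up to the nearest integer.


C = α×F + (1-α)×B, with 1-α = 0.80
R: 0.20×149 + 0.80×173 = 29.80 + 138.40 = 168.20 → 168
G: 0.20×44 + 0.80×35 = 8.80 + 28.00 = 36.80 → 37
B: 0.20×219 + 0.80×225 = 43.80 + 180.00 = 223.80 → 224
= RGB(168, 37, 224)


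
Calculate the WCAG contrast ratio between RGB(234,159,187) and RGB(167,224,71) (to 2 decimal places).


Linearize each sRGB channel c=v/255: c/12.92 if c ≤ 0.04045 else ((c+0.055)/1.055)^2.4
L = 0.2126×R_lin + 0.7152×G_lin + 0.0722×B_lin
Color 1 (234,159,187):
  R=234: 234/255≈0.9176 > 0.04045 → ((0.9176+0.055)/1.055)^2.4 ≈ 0.82279
  G=159: 159/255≈0.6235 > 0.04045 → ((0.6235+0.055)/1.055)^2.4 ≈ 0.34670
  B=187: 187/255≈0.7333 > 0.04045 → ((0.7333+0.055)/1.055)^2.4 ≈ 0.49693
  L1 = 0.2126×0.82279 + 0.7152×0.34670 + 0.0722×0.49693 ≈ 0.45877
Color 2 (167,224,71):
  R=167: 167/255≈0.6549 > 0.04045 → ((0.6549+0.055)/1.055)^2.4 ≈ 0.38643
  G=224: 224/255≈0.8784 > 0.04045 → ((0.8784+0.055)/1.055)^2.4 ≈ 0.74540
  B=71: 71/255≈0.2784 > 0.04045 → ((0.2784+0.055)/1.055)^2.4 ≈ 0.06301
  L2 = 0.2126×0.38643 + 0.7152×0.74540 + 0.0722×0.06301 ≈ 0.61982
Lighter = 0.61982, Darker = 0.45877
Ratio = (L_lighter + 0.05) / (L_darker + 0.05)
Ratio = (0.61982 + 0.05) / (0.45877 + 0.05) = 0.66982 / 0.50877 ≈ 1.3166
Ratio ≈ 1.32:1


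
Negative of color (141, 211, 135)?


Invert: (255-R, 255-G, 255-B)
R: 255-141 = 114
G: 255-211 = 44
B: 255-135 = 120
= RGB(114, 44, 120)


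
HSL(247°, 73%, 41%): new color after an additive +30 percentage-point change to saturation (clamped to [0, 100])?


Original S = 73%
Adjustment = +30 percentage points
New S = 73 + (30) = 103
Clamp to [0, 100] → 100
= HSL(247°, 100%, 41%)


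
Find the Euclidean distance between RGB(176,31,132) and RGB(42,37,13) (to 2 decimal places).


d = √[(R₁-R₂)² + (G₁-G₂)² + (B₁-B₂)²]
d = √[(176-42)² + (31-37)² + (132-13)²]
d = √[17956 + 36 + 14161]
d = √32153
d ≈ 179.31


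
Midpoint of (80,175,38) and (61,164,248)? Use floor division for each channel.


Midpoint: each channel = ⌊(C₁+C₂)/2⌋
R: ⌊(80+61)/2⌋ = 70
G: ⌊(175+164)/2⌋ = 169
B: ⌊(38+248)/2⌋ = 143
= RGB(70, 169, 143)


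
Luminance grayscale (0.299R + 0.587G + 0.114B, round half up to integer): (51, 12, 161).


Gray = 0.299×R + 0.587×G + 0.114×B
Gray = 0.299×51 + 0.587×12 + 0.114×161
Gray = 15.249 + 7.044 + 18.354
Gray = 40.647 → round half up → 41
Gray = 41


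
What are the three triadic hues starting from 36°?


Triadic: equally spaced at 120° intervals
H1 = 36°
H2 = (36 + 120) mod 360 = 156°
H3 = (36 + 240) mod 360 = 276°
Triadic = 36°, 156°, 276°


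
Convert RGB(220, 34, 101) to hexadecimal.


R = 220 → DC (hex)
G = 34 → 22 (hex)
B = 101 → 65 (hex)
Hex = #DC2265


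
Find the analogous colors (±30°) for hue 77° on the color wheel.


Base hue: 77°
Left analog: (77 - 30) mod 360 = 47°
Right analog: (77 + 30) mod 360 = 107°
Analogous hues = 47° and 107°


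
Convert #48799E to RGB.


48 → 72 (R)
79 → 121 (G)
9E → 158 (B)
= RGB(72, 121, 158)


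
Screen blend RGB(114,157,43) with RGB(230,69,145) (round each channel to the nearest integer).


Screen: C = 255 - (255-A)×(255-B)/255, rounded to nearest integer
R: 255 - (255-114)×(255-230)/255 = 255 - 3525/255 ≈ 255 - 13.824 = 241.176 → 241
G: 255 - (255-157)×(255-69)/255 = 255 - 18228/255 ≈ 255 - 71.482 = 183.518 → 184
B: 255 - (255-43)×(255-145)/255 = 255 - 23320/255 ≈ 255 - 91.451 = 163.549 → 164
= RGB(241, 184, 164)


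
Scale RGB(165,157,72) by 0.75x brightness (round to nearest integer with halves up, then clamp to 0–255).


Multiply each channel by 0.75, round half up, clamp to [0, 255]
R: 165×0.75 = 123.75 → round → 124
G: 157×0.75 = 117.75 → round → 118
B: 72×0.75 = 54
= RGB(124, 118, 54)


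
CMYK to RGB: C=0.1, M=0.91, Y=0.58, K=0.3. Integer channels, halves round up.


R = 255 × (1-C) × (1-K) = 255 × 0.90 × 0.70 = 160.65 → 161
G = 255 × (1-M) × (1-K) = 255 × 0.09 × 0.70 = 16.065 → 16
B = 255 × (1-Y) × (1-K) = 255 × 0.42 × 0.70 = 74.97 → 75
= RGB(161, 16, 75)


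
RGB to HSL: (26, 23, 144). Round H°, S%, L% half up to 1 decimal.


Normalize: R'=26/255≈0.1020, G'=23/255≈0.0902, B'=144/255≈0.5647
Max=144/255, Min=23/255, Δ=Max-Min=121/255
L = (Max+Min)/2 = (144+23)/510 = 167/510 = 0.32745… → L = 32.7%
L ≤ 0.5 → S = Δ/(Max+Min) = 121/(144+23) = 121/167 = 0.72455… → S = 72.5%
(the 1/255 factors cancel in S and H, so raw channel differences can be used)
Max is B' → H = 60 × ((R-G)/Δ + 4) = 60 × ((26-23)/121 + 4)
  3/121 + 4 = 0.0247… + 4 = 4.0247…
  H = 60 × 4.0247… = 241.487…° → H = 241.5°
= HSL(241.5°, 72.5%, 32.7%)


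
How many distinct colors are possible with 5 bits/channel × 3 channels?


Total bits = 5 bits/channel × 3 channels = 15 bits
Distinct colors = 2^15
= 32,768 colors


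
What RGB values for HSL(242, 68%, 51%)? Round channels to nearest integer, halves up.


H=242°, S=0.68, L=0.51
C = (1-|2L-1|)×S = (1-|0.02|)×0.68 = 0.6664
H' = H/60 = 242/60 ≈ 4.0333; X = C×(1-|H' mod 2 - 1|) ≈ 0.0222
m = L - C/2 = 0.51 - 0.3332 = 0.1768
Sector ⌊H'⌋ = 4 → (R',G',B') = (≈0.0222, 0.0, 0.6664)
RGB = ((R'+m)×255, (G'+m)×255, (B'+m)×255) = (50.7484, 45.084, 215.016)
Round half up → RGB(51, 45, 215)


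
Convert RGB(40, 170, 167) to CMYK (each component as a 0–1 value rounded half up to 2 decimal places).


R'=40/255≈0.1569, G'=170/255≈0.6667, B'=167/255≈0.6549
K = 1 - max(R',G',B') = 1 - 170/255 = 85/255 = 0.33333… → 0.33
(1-R'-K)/(1-K) simplifies to (max-R)/max with max = 170:
C = (170-40)/170 = 130/170 = 0.76470… → 0.76
M = (170-170)/170 = 0/170 = 0 → 0.00
Y = (170-167)/170 = 3/170 = 0.01764… → 0.02
= CMYK(0.76, 0.00, 0.02, 0.33)


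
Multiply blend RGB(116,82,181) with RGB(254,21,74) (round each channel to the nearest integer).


Multiply: C = A×B/255, rounded to nearest integer
R: 116×254/255 = 29464/255 ≈ 115.545 → 116
G: 82×21/255 = 1722/255 ≈ 6.753 → 7
B: 181×74/255 = 13394/255 ≈ 52.525 → 53
= RGB(116, 7, 53)


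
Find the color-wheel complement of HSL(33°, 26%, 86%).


Complement = opposite side of color wheel = hue + 180°
H' = (33 + 180) mod 360 = 213°
S and L unchanged.
= HSL(213°, 26%, 86%)


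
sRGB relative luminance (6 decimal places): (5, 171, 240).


Linearize each channel (sRGB transfer function): c = v/255; c_lin = c/12.92 if c ≤ 0.04045, else ((c+0.055)/1.055)^2.4
  R: 5/255 ≈ 0.019608 ≤ 0.04045 → 0.019608/12.92 ≈ 0.001518
  G: 171/255 ≈ 0.670588 > 0.04045 → ((0.670588+0.055)/1.055)^2.4 ≈ 0.407240
  B: 240/255 ≈ 0.941176 > 0.04045 → ((0.941176+0.055)/1.055)^2.4 ≈ 0.871367
R_lin = 0.001518, G_lin = 0.407240, B_lin = 0.871367
L = 0.2126×R + 0.7152×G + 0.0722×B
L = 0.2126×0.001518 + 0.7152×0.407240 + 0.0722×0.871367
L ≈ 0.354494
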